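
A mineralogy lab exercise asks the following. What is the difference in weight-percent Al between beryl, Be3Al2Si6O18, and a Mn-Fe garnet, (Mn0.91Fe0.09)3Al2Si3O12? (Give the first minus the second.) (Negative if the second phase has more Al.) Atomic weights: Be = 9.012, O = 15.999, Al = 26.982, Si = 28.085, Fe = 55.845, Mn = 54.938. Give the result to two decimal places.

First mineral: 53.964 g Al in 537.492 g formula = 10.04 wt% Al.
Second mineral: 53.964 g Al in 495.266 g formula = 10.90 wt% Al.
10.04% − 10.90% gives a difference of -0.86 percentage points.

-0.86 percentage points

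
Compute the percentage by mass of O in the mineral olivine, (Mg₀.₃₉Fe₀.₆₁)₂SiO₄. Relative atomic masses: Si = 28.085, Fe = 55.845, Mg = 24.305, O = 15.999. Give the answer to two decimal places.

35.72 mass %

Molar mass of (Mg₀.₃₉Fe₀.₆₁)₂SiO₄: 0.78·24.305 + 1.22·55.845 + 1·28.085 + 4·15.999 = 179.170 g/mol.
Mass of O per formula unit: 4 × 15.999 = 63.996 g.
Weight fraction O = 63.996 / 179.170 = 0.3572.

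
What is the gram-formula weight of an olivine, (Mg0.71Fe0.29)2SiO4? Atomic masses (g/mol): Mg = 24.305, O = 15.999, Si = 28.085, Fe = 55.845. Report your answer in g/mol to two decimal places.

158.98 g/mol

M = 1.42×24.305 + 0.58×55.845 + 1×28.085 + 4×15.999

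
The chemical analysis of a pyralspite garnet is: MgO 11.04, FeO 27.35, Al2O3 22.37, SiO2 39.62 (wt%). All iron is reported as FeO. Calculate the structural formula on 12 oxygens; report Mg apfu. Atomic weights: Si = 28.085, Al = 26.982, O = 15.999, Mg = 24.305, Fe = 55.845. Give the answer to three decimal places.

1.249 Mg apfu

11.04 wt% MgO ÷ 40.304 g/mol = 0.27392 mol, giving 0.27392 Mg and 0.27392 O.
27.35 wt% FeO ÷ 71.844 g/mol = 0.38069 mol, giving 0.38069 Fe and 0.38069 O.
22.37 wt% Al2O3 ÷ 101.961 g/mol = 0.21940 mol, giving 0.43880 Al and 0.65820 O.
39.62 wt% SiO2 ÷ 60.083 g/mol = 0.65942 mol, giving 0.65942 Si and 1.31884 O.
Oxygen sums to 2.63165; scaling by 12/2.63165 = 4.55988 puts the formula on 12 O.
Mg: 0.27392 × 4.55988 = 1.249 atoms per formula unit.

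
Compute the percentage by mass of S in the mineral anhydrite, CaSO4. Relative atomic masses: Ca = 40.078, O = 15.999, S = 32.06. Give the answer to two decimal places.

23.55 mass %

Molar mass of CaSO4: 1*40.078 + 1*32.06 + 4*15.999 = 136.134 g/mol.
Mass of S per formula unit: 1 × 32.06 = 32.060 g.
Weight fraction S = 32.060 / 136.134 = 0.2355.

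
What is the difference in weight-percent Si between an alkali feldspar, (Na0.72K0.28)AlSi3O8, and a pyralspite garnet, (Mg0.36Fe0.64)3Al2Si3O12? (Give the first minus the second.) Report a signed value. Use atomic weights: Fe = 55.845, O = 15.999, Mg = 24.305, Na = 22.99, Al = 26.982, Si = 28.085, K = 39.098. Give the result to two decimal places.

13.42 percentage points

Si in (Na0.72K0.28)AlSi3O8: molar mass 266.729 g/mol; 3×28.085 = 84.255 g → 31.59 wt%.
Si in (Mg0.36Fe0.64)3Al2Si3O12: molar mass 463.679 g/mol; 3×28.085 = 84.255 g → 18.17 wt%.
Difference = 31.59 − 18.17 = 13.42 percentage points.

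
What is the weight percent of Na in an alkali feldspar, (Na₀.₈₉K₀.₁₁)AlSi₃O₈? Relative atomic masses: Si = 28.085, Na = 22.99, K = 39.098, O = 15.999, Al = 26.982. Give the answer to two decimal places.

M((Na₀.₈₉K₀.₁₁)AlSi₃O₈) = 263.991 g/mol.
Na contributes 0.89 × 22.99 = 20.461 g per mole.
20.461/263.991 = 0.0775 → 7.75%.

7.75 mass %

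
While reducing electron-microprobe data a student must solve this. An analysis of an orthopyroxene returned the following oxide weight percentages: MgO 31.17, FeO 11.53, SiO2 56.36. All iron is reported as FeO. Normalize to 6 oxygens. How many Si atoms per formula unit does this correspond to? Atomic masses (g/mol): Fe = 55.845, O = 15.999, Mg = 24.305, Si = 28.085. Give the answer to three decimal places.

MgO: 31.17/40.304 = 0.77337 mol → 0.77337 mol Mg, 0.77337 mol O.
FeO: 11.53/71.844 = 0.16049 mol → 0.16049 mol Fe, 0.16049 mol O.
SiO2: 56.36/60.083 = 0.93804 mol → 0.93804 mol Si, 1.87608 mol O.
Total oxygen = 2.80994 mol. Normalization factor = 6/2.80994 = 2.13528.
Si per 6 O = 0.93804 × 2.13528 = 2.003.

2.003 Si apfu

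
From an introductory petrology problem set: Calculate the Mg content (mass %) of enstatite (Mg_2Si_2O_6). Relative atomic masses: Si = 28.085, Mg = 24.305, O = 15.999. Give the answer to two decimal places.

Formula mass = 2×24.305 + 2×28.085 + 6×15.999 = 200.774 g/mol, of which 48.610 g is Mg.
So Mg makes up 48.610/200.774 = 0.2421 of the mass, i.e. 24.21%.

24.21 mass %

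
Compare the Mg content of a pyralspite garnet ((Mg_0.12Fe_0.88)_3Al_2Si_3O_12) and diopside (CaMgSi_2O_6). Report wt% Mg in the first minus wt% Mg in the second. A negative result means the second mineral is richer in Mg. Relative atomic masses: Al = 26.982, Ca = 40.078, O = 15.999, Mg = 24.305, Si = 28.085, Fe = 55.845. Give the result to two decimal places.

-9.42 percentage points

First mineral: 8.750 g Mg in 486.388 g formula = 1.80 wt% Mg.
Second mineral: 24.305 g Mg in 216.547 g formula = 11.22 wt% Mg.
1.80% − 11.22% gives a difference of -9.42 percentage points.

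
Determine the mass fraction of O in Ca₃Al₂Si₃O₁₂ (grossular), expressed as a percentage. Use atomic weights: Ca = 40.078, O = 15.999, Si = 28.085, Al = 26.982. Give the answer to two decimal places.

42.62 weight percent

M(Ca₃Al₂Si₃O₁₂) = 450.441 g/mol.
O contributes 12 × 15.999 = 191.988 g per mole.
191.988/450.441 = 0.4262 → 42.62%.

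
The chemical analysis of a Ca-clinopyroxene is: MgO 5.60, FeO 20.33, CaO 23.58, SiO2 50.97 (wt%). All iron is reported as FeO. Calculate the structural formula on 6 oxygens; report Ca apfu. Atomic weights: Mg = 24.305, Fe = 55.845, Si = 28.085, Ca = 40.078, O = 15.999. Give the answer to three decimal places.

MgO (M=40.304): mol = 0.13894; Mg = 0.13894, O = 0.13894.
FeO (M=71.844): mol = 0.28297; Fe = 0.28297, O = 0.28297.
CaO (M=56.077): mol = 0.42049; Ca = 0.42049, O = 0.42049.
SiO2 (M=60.083): mol = 0.84833; Si = 0.84833, O = 1.69666.
ΣO = 2.53906; factor = 6/ΣO = 2.36308.
Ca apfu = 0.42049 × 2.36308 = 0.994.

0.994 Ca apfu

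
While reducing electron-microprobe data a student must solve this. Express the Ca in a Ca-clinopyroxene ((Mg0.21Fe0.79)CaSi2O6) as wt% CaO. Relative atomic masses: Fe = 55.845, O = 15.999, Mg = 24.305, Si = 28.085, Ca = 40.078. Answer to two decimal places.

Molar mass of (Mg0.21Fe0.79)CaSi2O6 = 0.21·24.305 + 0.79·55.845 + 1·40.078 + 2·28.085 + 6·15.999 = 241.464 g/mol.
Each formula unit contains 1 Ca, equivalent to 1/1 = 1.0000 mol CaO.
M(CaO) = 1×40.078 + 1×15.999 = 56.077 g/mol.
Mass of CaO per formula unit = 1.0000 × 56.077 = 56.077 g.
CaO wt% = 56.077 / 241.464 × 100 = 23.22%.

23.22 wt%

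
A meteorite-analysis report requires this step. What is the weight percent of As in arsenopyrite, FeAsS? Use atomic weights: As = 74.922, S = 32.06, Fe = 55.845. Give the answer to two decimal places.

46.01 wt%

Formula mass = 1×55.845 + 1×74.922 + 1×32.06 = 162.827 g/mol, of which 74.922 g is As.
So As makes up 74.922/162.827 = 0.4601 of the mass, i.e. 46.01%.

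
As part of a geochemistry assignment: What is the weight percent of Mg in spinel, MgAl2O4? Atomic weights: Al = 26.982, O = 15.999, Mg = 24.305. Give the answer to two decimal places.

M(MgAl2O4) = 142.265 g/mol.
Mg contributes 1 × 24.305 = 24.305 g per mole.
24.305/142.265 = 0.1708 → 17.08%.

17.08 weight percent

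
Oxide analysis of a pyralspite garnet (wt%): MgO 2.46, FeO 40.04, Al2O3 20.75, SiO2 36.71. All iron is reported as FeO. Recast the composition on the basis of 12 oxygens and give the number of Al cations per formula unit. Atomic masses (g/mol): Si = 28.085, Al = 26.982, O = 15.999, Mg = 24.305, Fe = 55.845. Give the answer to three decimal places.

MgO: 2.46/40.304 = 0.06104 mol → 0.06104 mol Mg, 0.06104 mol O.
FeO: 40.04/71.844 = 0.55732 mol → 0.55732 mol Fe, 0.55732 mol O.
Al2O3: 20.75/101.961 = 0.20351 mol → 0.40702 mol Al, 0.61053 mol O.
SiO2: 36.71/60.083 = 0.61099 mol → 0.61099 mol Si, 1.22198 mol O.
Total oxygen = 2.45087 mol. Normalization factor = 12/2.45087 = 4.89622.
Al per 12 O = 0.40702 × 4.89622 = 1.993.

1.993 Al apfu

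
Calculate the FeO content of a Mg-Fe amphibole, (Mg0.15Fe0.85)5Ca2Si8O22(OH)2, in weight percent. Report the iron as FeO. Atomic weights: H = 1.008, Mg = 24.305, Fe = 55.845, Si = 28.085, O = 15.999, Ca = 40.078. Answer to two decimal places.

Molar mass of (Mg0.15Fe0.85)5Ca2Si8O22(OH)2 = 0.75×24.305 + 4.25×55.845 + 2×40.078 + 8×28.085 + 24×15.999 + 2×1.008 = 946.398 g/mol.
Each formula unit contains 4.25 Fe, equivalent to 4.25/1 = 4.2500 mol FeO.
M(FeO) = 1×55.845 + 1×15.999 = 71.844 g/mol.
Mass of FeO per formula unit = 4.2500 × 71.844 = 305.337 g.
FeO wt% = 305.337 / 946.398 × 100 = 32.26%.

32.26 wt%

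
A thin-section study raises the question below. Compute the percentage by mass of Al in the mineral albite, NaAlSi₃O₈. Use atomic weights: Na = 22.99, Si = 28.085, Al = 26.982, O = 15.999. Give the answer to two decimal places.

M(NaAlSi₃O₈) = 262.219 g/mol.
Al contributes 1 × 26.982 = 26.982 g per mole.
26.982/262.219 = 0.1029 → 10.29%.

10.29 weight percent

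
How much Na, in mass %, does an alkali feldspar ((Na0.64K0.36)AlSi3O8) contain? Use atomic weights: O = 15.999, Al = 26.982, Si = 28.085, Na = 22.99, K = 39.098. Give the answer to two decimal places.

M((Na0.64K0.36)AlSi3O8) = 268.018 g/mol.
Na contributes 0.64 × 22.99 = 14.714 g per mole.
14.714/268.018 = 0.0549 → 5.49%.

5.49 mass %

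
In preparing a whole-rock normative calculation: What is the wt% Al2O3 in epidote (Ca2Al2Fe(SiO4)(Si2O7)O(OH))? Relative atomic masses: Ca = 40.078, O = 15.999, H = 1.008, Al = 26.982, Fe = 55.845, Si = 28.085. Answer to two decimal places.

M(Ca2Al2Fe(SiO4)(Si2O7)O(OH)) = 483.215 g/mol; M(Al2O3) = 101.961 g/mol.
Moles Al2O3 per formula unit = 2 Al ÷ 2 = 1.0000.
Al2O3 fraction = (1.0000 × 101.961) / 483.215 = 101.961/483.215 = 0.2110.

21.10 wt%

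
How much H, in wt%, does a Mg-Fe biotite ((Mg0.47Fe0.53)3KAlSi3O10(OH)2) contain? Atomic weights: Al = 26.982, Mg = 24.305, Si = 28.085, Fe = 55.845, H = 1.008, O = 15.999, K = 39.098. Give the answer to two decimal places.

0.43 wt%

M((Mg0.47Fe0.53)3KAlSi3O10(OH)2) = 467.403 g/mol.
H contributes 2 × 1.008 = 2.016 g per mole.
2.016/467.403 = 0.0043 → 0.43%.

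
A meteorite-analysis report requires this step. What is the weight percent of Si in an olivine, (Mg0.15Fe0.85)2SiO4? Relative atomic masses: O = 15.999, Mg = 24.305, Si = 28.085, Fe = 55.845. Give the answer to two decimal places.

14.45 wt%

M((Mg0.15Fe0.85)2SiO4) = 194.309 g/mol.
Si contributes 1 × 28.085 = 28.085 g per mole.
28.085/194.309 = 0.1445 → 14.45%.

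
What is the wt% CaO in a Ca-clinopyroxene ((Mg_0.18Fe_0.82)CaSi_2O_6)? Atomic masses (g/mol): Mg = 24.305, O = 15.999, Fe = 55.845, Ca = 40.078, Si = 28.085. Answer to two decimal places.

23.13 wt%

M((Mg_0.18Fe_0.82)CaSi_2O_6) = 242.410 g/mol; M(CaO) = 56.077 g/mol.
Moles CaO per formula unit = 1 Ca ÷ 1 = 1.0000.
CaO fraction = (1.0000 × 56.077) / 242.410 = 56.077/242.410 = 0.2313.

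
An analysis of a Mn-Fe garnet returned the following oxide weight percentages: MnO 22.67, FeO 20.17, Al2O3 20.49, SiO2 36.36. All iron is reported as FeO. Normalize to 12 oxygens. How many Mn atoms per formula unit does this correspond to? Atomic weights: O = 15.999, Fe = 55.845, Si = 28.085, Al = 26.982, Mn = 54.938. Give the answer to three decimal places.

1.589 Mn apfu

MnO: 22.67/70.937 = 0.31958 mol → 0.31958 mol Mn, 0.31958 mol O.
FeO: 20.17/71.844 = 0.28075 mol → 0.28075 mol Fe, 0.28075 mol O.
Al2O3: 20.49/101.961 = 0.20096 mol → 0.40192 mol Al, 0.60288 mol O.
SiO2: 36.36/60.083 = 0.60516 mol → 0.60516 mol Si, 1.21032 mol O.
Total oxygen = 2.41353 mol. Normalization factor = 12/2.41353 = 4.97197.
Mn per 12 O = 0.31958 × 4.97197 = 1.589.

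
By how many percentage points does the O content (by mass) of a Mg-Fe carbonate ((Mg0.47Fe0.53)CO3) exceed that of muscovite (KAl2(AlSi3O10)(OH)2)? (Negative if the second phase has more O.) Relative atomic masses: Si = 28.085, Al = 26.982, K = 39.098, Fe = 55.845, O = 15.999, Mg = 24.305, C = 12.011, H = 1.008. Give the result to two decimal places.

-0.69 percentage points

M((Mg0.47Fe0.53)CO3) = 101.029 g/mol, so wt% O = 47.997/101.029 × 100 = 47.51%.
M(KAl2(AlSi3O10)(OH)2) = 398.303 g/mol, so wt% O = 191.988/398.303 × 100 = 48.20%.
47.51 − 48.20 = -0.69 pp.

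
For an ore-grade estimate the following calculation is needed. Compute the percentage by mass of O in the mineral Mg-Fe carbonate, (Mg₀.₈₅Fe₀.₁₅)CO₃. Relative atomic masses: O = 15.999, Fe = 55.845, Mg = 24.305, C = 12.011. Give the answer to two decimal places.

M((Mg₀.₈₅Fe₀.₁₅)CO₃) = 89.044 g/mol.
O contributes 3 × 15.999 = 47.997 g per mole.
47.997/89.044 = 0.5390 → 53.90%.

53.90 weight percent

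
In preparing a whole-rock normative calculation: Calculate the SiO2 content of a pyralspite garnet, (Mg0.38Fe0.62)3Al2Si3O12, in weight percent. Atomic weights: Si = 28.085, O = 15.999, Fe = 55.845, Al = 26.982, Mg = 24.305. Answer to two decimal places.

Molar mass of (Mg0.38Fe0.62)3Al2Si3O12 = 1.14·24.305 + 1.86·55.845 + 2·26.982 + 3·28.085 + 12·15.999 = 461.786 g/mol.
Each formula unit contains 3 Si, equivalent to 3/1 = 3.0000 mol SiO2.
M(SiO2) = 1×28.085 + 2×15.999 = 60.083 g/mol.
Mass of SiO2 per formula unit = 3.0000 × 60.083 = 180.249 g.
SiO2 wt% = 180.249 / 461.786 × 100 = 39.03%.

39.03 wt%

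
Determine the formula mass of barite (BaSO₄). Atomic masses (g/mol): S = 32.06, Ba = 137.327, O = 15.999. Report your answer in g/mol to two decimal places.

233.38 g/mol

The formula mass is the sum 1*137.327 + 1*32.06 + 4*15.999.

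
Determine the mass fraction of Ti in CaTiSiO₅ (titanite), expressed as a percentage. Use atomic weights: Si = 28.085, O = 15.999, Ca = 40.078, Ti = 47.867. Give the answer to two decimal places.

Formula mass = 1×40.078 + 1×47.867 + 1×28.085 + 5×15.999 = 196.025 g/mol, of which 47.867 g is Ti.
So Ti makes up 47.867/196.025 = 0.2442 of the mass, i.e. 24.42%.

24.42 wt%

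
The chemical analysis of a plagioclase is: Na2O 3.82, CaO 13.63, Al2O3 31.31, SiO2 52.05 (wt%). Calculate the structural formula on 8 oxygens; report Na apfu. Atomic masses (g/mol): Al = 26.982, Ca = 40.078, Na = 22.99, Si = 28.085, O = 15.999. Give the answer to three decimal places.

0.333 Na apfu

Na2O: 3.82/61.979 = 0.06163 mol → 0.12326 mol Na, 0.06163 mol O.
CaO: 13.63/56.077 = 0.24306 mol → 0.24306 mol Ca, 0.24306 mol O.
Al2O3: 31.31/101.961 = 0.30708 mol → 0.61416 mol Al, 0.92124 mol O.
SiO2: 52.05/60.083 = 0.86630 mol → 0.86630 mol Si, 1.73260 mol O.
Total oxygen = 2.95853 mol. Normalization factor = 8/2.95853 = 2.70405.
Na per 8 O = 0.12326 × 2.70405 = 0.333.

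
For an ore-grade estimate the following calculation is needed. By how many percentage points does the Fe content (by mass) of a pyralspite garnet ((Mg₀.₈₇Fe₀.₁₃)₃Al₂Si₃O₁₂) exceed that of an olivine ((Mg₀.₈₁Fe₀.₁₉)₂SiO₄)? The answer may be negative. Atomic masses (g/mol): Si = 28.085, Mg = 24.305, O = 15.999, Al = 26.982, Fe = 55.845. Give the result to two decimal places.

-8.66 percentage points

First mineral: 21.780 g Fe in 415.423 g formula = 5.24 wt% Fe.
Second mineral: 21.221 g Fe in 152.676 g formula = 13.90 wt% Fe.
5.24% − 13.90% gives a difference of -8.66 percentage points.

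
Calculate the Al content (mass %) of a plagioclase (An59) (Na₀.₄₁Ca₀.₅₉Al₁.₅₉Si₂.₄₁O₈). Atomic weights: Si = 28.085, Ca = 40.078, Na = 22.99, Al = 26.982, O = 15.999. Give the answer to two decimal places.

15.79 mass %

M(Na₀.₄₁Ca₀.₅₉Al₁.₅₉Si₂.₄₁O₈) = 271.650 g/mol.
Al contributes 1.59 × 26.982 = 42.901 g per mole.
42.901/271.650 = 0.1579 → 15.79%.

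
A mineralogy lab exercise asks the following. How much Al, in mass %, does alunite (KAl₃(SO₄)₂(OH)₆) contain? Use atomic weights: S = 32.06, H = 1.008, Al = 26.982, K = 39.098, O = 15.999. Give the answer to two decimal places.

19.54 mass %

Molar mass of KAl₃(SO₄)₂(OH)₆: 1·39.098 + 3·26.982 + 2·32.06 + 14·15.999 + 6·1.008 = 414.198 g/mol.
Mass of Al per formula unit: 3 × 26.982 = 80.946 g.
Weight fraction Al = 80.946 / 414.198 = 0.1954.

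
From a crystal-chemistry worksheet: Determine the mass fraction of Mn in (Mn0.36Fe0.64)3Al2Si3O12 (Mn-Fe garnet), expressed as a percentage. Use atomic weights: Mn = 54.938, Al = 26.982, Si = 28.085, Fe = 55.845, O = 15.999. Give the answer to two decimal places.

Molar mass of (Mn0.36Fe0.64)3Al2Si3O12: 1.08*54.938 + 1.92*55.845 + 2*26.982 + 3*28.085 + 12*15.999 = 496.762 g/mol.
Mass of Mn per formula unit: 1.08 × 54.938 = 59.333 g.
Weight fraction Mn = 59.333 / 496.762 = 0.1194.

11.94 wt%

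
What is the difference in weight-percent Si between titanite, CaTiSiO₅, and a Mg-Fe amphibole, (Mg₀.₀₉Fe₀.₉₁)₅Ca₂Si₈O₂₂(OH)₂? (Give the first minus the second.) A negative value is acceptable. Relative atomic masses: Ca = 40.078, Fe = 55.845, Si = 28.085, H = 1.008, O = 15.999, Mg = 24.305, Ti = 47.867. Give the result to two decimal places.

-9.18 percentage points

Si in CaTiSiO₅: molar mass 196.025 g/mol; 1×28.085 = 28.085 g → 14.33 wt%.
Si in (Mg₀.₀₉Fe₀.₉₁)₅Ca₂Si₈O₂₂(OH)₂: molar mass 955.860 g/mol; 8×28.085 = 224.680 g → 23.51 wt%.
Difference = 14.33 − 23.51 = -9.18 percentage points.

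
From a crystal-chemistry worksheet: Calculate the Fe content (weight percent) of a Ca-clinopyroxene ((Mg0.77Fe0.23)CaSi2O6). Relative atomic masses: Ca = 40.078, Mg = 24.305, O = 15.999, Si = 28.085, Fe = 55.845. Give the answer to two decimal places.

5.74 weight percent

M((Mg0.77Fe0.23)CaSi2O6) = 223.801 g/mol.
Fe contributes 0.23 × 55.845 = 12.844 g per mole.
12.844/223.801 = 0.0574 → 5.74%.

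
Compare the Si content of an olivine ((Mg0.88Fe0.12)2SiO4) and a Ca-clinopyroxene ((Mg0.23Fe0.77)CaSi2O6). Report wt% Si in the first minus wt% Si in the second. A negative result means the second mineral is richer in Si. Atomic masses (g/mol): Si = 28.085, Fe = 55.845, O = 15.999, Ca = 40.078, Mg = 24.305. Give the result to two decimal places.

First mineral: 28.085 g Si in 148.261 g formula = 18.94 wt% Si.
Second mineral: 56.170 g Si in 240.833 g formula = 23.32 wt% Si.
18.94% − 23.32% gives a difference of -4.38 percentage points.

-4.38 percentage points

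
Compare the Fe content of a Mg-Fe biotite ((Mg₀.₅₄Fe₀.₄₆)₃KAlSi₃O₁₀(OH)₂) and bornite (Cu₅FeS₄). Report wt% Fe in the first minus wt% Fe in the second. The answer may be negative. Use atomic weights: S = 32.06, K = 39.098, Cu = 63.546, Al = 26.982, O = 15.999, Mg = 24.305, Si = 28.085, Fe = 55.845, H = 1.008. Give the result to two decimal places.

5.60 percentage points

Fe in (Mg₀.₅₄Fe₀.₄₆)₃KAlSi₃O₁₀(OH)₂: molar mass 460.779 g/mol; 1.38×55.845 = 77.066 g → 16.73 wt%.
Fe in Cu₅FeS₄: molar mass 501.815 g/mol; 1×55.845 = 55.845 g → 11.13 wt%.
Difference = 16.73 − 11.13 = 5.60 percentage points.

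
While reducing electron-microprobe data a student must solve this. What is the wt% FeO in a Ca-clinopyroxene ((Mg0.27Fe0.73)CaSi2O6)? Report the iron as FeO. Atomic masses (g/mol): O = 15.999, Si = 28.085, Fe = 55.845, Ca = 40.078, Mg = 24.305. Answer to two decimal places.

M((Mg0.27Fe0.73)CaSi2O6) = 239.571 g/mol; M(FeO) = 71.844 g/mol.
Moles FeO per formula unit = 0.73 Fe ÷ 1 = 0.7300.
FeO fraction = (0.7300 × 71.844) / 239.571 = 52.446/239.571 = 0.2189.

21.89 wt%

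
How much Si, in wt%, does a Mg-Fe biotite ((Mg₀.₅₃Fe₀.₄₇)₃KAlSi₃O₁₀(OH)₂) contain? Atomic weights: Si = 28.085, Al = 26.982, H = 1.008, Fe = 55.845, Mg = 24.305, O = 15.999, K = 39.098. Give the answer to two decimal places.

Formula mass = 1.59×24.305 + 1.41×55.845 + 1×39.098 + 1×26.982 + 3×28.085 + 12×15.999 + 2×1.008 = 461.725 g/mol, of which 84.255 g is Si.
So Si makes up 84.255/461.725 = 0.1825 of the mass, i.e. 18.25%.

18.25 wt%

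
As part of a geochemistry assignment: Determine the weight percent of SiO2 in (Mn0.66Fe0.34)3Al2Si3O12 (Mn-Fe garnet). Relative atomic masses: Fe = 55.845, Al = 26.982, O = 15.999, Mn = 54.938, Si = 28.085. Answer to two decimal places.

Molar mass of (Mn0.66Fe0.34)3Al2Si3O12 = 1.98×54.938 + 1.02×55.845 + 2×26.982 + 3×28.085 + 12×15.999 = 495.946 g/mol.
Each formula unit contains 3 Si, equivalent to 3/1 = 3.0000 mol SiO2.
M(SiO2) = 1×28.085 + 2×15.999 = 60.083 g/mol.
Mass of SiO2 per formula unit = 3.0000 × 60.083 = 180.249 g.
SiO2 wt% = 180.249 / 495.946 × 100 = 36.34%.

36.34 wt%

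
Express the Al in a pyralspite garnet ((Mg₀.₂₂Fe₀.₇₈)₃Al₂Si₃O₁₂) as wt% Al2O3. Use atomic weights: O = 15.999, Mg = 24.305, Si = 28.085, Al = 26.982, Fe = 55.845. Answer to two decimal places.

21.38 wt%

M((Mg₀.₂₂Fe₀.₇₈)₃Al₂Si₃O₁₂) = 476.926 g/mol; M(Al2O3) = 101.961 g/mol.
Moles Al2O3 per formula unit = 2 Al ÷ 2 = 1.0000.
Al2O3 fraction = (1.0000 × 101.961) / 476.926 = 101.961/476.926 = 0.2138.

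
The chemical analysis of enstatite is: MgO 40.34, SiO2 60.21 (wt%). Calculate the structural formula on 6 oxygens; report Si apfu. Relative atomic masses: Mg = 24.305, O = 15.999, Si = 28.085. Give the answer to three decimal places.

2.001 Si apfu

MgO: 40.34/40.304 = 1.00089 mol → 1.00089 mol Mg, 1.00089 mol O.
SiO2: 60.21/60.083 = 1.00211 mol → 1.00211 mol Si, 2.00422 mol O.
Total oxygen = 3.00511 mol. Normalization factor = 6/3.00511 = 1.99660.
Si per 6 O = 1.00211 × 1.99660 = 2.001.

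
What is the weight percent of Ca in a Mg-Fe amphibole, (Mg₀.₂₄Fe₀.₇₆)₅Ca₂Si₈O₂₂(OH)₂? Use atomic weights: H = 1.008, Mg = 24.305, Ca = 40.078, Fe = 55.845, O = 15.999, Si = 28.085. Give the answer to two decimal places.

Molar mass of (Mg₀.₂₄Fe₀.₇₆)₅Ca₂Si₈O₂₂(OH)₂: 1.20·24.305 + 3.80·55.845 + 2·40.078 + 8·28.085 + 24·15.999 + 2·1.008 = 932.205 g/mol.
Mass of Ca per formula unit: 2 × 40.078 = 80.156 g.
Weight fraction Ca = 80.156 / 932.205 = 0.0860.

8.60 wt%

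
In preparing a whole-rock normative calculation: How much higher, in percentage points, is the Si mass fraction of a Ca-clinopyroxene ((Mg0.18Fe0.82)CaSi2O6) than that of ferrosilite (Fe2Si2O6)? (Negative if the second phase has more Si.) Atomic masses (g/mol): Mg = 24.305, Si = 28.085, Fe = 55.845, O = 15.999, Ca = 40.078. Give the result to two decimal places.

First mineral: 56.170 g Si in 242.410 g formula = 23.17 wt% Si.
Second mineral: 56.170 g Si in 263.854 g formula = 21.29 wt% Si.
23.17% − 21.29% gives a difference of 1.88 percentage points.

1.88 percentage points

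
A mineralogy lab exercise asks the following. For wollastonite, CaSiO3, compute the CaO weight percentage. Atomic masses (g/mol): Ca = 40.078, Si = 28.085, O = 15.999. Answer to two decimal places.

48.28 wt%

Formula mass = 116.160 g/mol.
1 Ca → 1.0000 mol CaO per formula unit; M(CaO) = 56.077, so CaO mass = 56.077 g.
56.077/116.160 × 100 = 48.28 wt%.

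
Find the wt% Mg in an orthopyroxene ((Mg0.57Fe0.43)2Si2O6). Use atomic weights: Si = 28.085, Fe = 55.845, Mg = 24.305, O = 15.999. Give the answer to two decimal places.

12.16 mass %

Molar mass of (Mg0.57Fe0.43)2Si2O6: 1.14*24.305 + 0.86*55.845 + 2*28.085 + 6*15.999 = 227.898 g/mol.
Mass of Mg per formula unit: 1.14 × 24.305 = 27.708 g.
Weight fraction Mg = 27.708 / 227.898 = 0.1216.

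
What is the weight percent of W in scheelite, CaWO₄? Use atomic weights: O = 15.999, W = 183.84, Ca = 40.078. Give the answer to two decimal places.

M(CaWO₄) = 287.914 g/mol.
W contributes 1 × 183.84 = 183.840 g per mole.
183.840/287.914 = 0.6385 → 63.85%.

63.85 wt%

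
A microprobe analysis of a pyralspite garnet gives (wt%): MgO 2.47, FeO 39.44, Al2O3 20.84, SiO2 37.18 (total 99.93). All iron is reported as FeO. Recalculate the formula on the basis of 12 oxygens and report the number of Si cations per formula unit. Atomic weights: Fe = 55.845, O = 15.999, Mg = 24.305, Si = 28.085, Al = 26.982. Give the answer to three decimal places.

3.017 Si apfu

MgO (M=40.304): mol = 0.06128; Mg = 0.06128, O = 0.06128.
FeO (M=71.844): mol = 0.54897; Fe = 0.54897, O = 0.54897.
Al2O3 (M=101.961): mol = 0.20439; Al = 0.40878, O = 0.61317.
SiO2 (M=60.083): mol = 0.61881; Si = 0.61881, O = 1.23762.
ΣO = 2.46104; factor = 12/ΣO = 4.87599.
Si apfu = 0.61881 × 4.87599 = 3.017.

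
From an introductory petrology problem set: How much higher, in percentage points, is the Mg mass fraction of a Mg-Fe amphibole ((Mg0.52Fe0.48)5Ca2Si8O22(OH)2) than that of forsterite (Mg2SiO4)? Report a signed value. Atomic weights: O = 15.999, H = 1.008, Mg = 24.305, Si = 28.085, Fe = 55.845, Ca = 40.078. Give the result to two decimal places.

M((Mg0.52Fe0.48)5Ca2Si8O22(OH)2) = 888.049 g/mol, so wt% Mg = 63.193/888.049 × 100 = 7.12%.
M(Mg2SiO4) = 140.691 g/mol, so wt% Mg = 48.610/140.691 × 100 = 34.55%.
7.12 − 34.55 = -27.43 pp.

-27.43 percentage points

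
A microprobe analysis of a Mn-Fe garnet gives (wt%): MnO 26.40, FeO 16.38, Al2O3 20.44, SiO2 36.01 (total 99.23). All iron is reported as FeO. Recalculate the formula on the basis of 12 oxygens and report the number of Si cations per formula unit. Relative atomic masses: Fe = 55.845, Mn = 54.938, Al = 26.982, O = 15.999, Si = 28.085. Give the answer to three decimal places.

2.996 Si apfu

26.40 wt% MnO ÷ 70.937 g/mol = 0.37216 mol, giving 0.37216 Mn and 0.37216 O.
16.38 wt% FeO ÷ 71.844 g/mol = 0.22799 mol, giving 0.22799 Fe and 0.22799 O.
20.44 wt% Al2O3 ÷ 101.961 g/mol = 0.20047 mol, giving 0.40094 Al and 0.60141 O.
36.01 wt% SiO2 ÷ 60.083 g/mol = 0.59934 mol, giving 0.59934 Si and 1.19868 O.
Oxygen sums to 2.40024; scaling by 12/2.40024 = 4.99950 puts the formula on 12 O.
Si: 0.59934 × 4.99950 = 2.996 atoms per formula unit.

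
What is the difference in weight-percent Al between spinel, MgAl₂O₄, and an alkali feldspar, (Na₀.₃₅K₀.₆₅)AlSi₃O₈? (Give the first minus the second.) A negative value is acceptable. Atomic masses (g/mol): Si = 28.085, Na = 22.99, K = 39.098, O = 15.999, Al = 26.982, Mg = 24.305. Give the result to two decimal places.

28.04 percentage points

M(MgAl₂O₄) = 142.265 g/mol, so wt% Al = 53.964/142.265 × 100 = 37.93%.
M((Na₀.₃₅K₀.₆₅)AlSi₃O₈) = 272.689 g/mol, so wt% Al = 26.982/272.689 × 100 = 9.89%.
37.93 − 9.89 = 28.04 pp.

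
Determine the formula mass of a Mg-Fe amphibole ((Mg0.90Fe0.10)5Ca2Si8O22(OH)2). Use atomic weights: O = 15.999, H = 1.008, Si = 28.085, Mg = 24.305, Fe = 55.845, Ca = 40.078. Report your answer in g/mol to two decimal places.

828.12 g/mol

Mg: 4.50 × 24.305 = 109.3725
Fe: 0.50 × 55.845 = 27.9225
Ca: 2 × 40.078 = 80.1560
Si: 8 × 28.085 = 224.6800
O: 24 × 15.999 = 383.9760
H: 2 × 1.008 = 2.0160
Summing the contributions gives the formula mass.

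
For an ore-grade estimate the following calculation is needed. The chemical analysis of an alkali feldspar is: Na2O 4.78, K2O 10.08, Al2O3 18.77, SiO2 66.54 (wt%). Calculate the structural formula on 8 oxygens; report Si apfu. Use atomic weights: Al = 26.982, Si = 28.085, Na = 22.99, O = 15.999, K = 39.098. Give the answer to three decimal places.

4.78 wt% Na2O ÷ 61.979 g/mol = 0.07712 mol, giving 0.15424 Na and 0.07712 O.
10.08 wt% K2O ÷ 94.195 g/mol = 0.10701 mol, giving 0.21402 K and 0.10701 O.
18.77 wt% Al2O3 ÷ 101.961 g/mol = 0.18409 mol, giving 0.36818 Al and 0.55227 O.
66.54 wt% SiO2 ÷ 60.083 g/mol = 1.10747 mol, giving 1.10747 Si and 2.21494 O.
Oxygen sums to 2.95134; scaling by 8/2.95134 = 2.71063 puts the formula on 8 O.
Si: 1.10747 × 2.71063 = 3.002 atoms per formula unit.

3.002 Si apfu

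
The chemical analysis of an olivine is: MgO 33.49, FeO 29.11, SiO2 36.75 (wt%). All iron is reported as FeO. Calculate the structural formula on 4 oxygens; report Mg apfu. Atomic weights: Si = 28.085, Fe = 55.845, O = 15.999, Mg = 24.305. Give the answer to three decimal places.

1.351 Mg apfu

MgO (M=40.304): mol = 0.83093; Mg = 0.83093, O = 0.83093.
FeO (M=71.844): mol = 0.40518; Fe = 0.40518, O = 0.40518.
SiO2 (M=60.083): mol = 0.61165; Si = 0.61165, O = 1.22330.
ΣO = 2.45941; factor = 4/ΣO = 1.62641.
Mg apfu = 0.83093 × 1.62641 = 1.351.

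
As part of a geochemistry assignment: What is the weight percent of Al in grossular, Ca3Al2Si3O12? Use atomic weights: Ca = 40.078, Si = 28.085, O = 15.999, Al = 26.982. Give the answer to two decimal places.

11.98 weight percent

Formula mass = 3·40.078 + 2·26.982 + 3·28.085 + 12·15.999 = 450.441 g/mol, of which 53.964 g is Al.
So Al makes up 53.964/450.441 = 0.1198 of the mass, i.e. 11.98%.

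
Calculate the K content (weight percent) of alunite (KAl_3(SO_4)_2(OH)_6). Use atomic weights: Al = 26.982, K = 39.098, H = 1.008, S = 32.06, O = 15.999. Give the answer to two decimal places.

9.44 weight percent

M(KAl_3(SO_4)_2(OH)_6) = 414.198 g/mol.
K contributes 1 × 39.098 = 39.098 g per mole.
39.098/414.198 = 0.0944 → 9.44%.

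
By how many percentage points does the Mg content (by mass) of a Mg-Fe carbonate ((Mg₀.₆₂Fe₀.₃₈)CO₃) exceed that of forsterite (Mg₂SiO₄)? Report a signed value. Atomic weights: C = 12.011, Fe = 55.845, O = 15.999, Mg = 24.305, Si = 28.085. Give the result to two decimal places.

First mineral: 15.069 g Mg in 96.298 g formula = 15.65 wt% Mg.
Second mineral: 48.610 g Mg in 140.691 g formula = 34.55 wt% Mg.
15.65% − 34.55% gives a difference of -18.90 percentage points.

-18.90 percentage points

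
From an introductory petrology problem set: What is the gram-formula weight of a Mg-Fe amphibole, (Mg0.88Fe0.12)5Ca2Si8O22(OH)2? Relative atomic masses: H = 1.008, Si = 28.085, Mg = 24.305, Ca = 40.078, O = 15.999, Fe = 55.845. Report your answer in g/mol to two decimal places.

831.28 g/mol

Mg: 4.40 × 24.305 = 106.9420
Fe: 0.60 × 55.845 = 33.5070
Ca: 2 × 40.078 = 80.1560
Si: 8 × 28.085 = 224.6800
O: 24 × 15.999 = 383.9760
H: 2 × 1.008 = 2.0160
Summing the contributions gives the formula mass.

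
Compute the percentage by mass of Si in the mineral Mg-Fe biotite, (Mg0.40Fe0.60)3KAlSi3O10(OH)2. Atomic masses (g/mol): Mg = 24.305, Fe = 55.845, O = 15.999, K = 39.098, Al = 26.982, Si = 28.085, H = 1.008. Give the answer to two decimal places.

17.77 weight percent

M((Mg0.40Fe0.60)3KAlSi3O10(OH)2) = 474.026 g/mol.
Si contributes 3 × 28.085 = 84.255 g per mole.
84.255/474.026 = 0.1777 → 17.77%.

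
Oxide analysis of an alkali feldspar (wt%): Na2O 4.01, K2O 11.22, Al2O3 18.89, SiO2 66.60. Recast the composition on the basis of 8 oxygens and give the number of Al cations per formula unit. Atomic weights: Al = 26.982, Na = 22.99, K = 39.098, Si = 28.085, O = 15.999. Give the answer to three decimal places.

1.003 Al apfu

Na2O: 4.01/61.979 = 0.06470 mol → 0.12940 mol Na, 0.06470 mol O.
K2O: 11.22/94.195 = 0.11911 mol → 0.23822 mol K, 0.11911 mol O.
Al2O3: 18.89/101.961 = 0.18527 mol → 0.37054 mol Al, 0.55581 mol O.
SiO2: 66.60/60.083 = 1.10847 mol → 1.10847 mol Si, 2.21694 mol O.
Total oxygen = 2.95656 mol. Normalization factor = 8/2.95656 = 2.70585.
Al per 8 O = 0.37054 × 2.70585 = 1.003.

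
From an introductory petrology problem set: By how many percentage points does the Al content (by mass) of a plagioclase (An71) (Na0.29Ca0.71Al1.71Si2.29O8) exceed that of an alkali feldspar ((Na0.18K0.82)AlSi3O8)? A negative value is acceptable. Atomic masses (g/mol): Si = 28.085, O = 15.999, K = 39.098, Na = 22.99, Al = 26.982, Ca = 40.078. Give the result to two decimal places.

7.07 percentage points

Al in Na0.29Ca0.71Al1.71Si2.29O8: molar mass 273.568 g/mol; 1.71×26.982 = 46.139 g → 16.87 wt%.
Al in (Na0.18K0.82)AlSi3O8: molar mass 275.428 g/mol; 1×26.982 = 26.982 g → 9.80 wt%.
Difference = 16.87 − 9.80 = 7.07 percentage points.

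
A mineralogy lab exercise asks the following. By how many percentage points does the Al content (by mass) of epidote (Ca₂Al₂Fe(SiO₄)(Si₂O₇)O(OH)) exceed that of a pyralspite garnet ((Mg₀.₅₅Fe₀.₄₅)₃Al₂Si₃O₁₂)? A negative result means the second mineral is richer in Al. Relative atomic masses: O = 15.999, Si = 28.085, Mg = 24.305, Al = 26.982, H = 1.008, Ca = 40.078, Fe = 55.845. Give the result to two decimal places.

First mineral: 53.964 g Al in 483.215 g formula = 11.17 wt% Al.
Second mineral: 53.964 g Al in 445.701 g formula = 12.11 wt% Al.
11.17% − 12.11% gives a difference of -0.94 percentage points.

-0.94 percentage points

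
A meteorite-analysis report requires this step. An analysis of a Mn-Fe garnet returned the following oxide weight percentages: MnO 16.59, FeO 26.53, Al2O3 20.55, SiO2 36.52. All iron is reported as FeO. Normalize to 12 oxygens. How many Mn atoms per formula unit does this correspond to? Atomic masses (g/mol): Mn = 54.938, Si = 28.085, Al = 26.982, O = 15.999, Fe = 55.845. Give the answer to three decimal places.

1.158 Mn apfu

MnO: 16.59/70.937 = 0.23387 mol → 0.23387 mol Mn, 0.23387 mol O.
FeO: 26.53/71.844 = 0.36927 mol → 0.36927 mol Fe, 0.36927 mol O.
Al2O3: 20.55/101.961 = 0.20155 mol → 0.40310 mol Al, 0.60465 mol O.
SiO2: 36.52/60.083 = 0.60783 mol → 0.60783 mol Si, 1.21566 mol O.
Total oxygen = 2.42345 mol. Normalization factor = 12/2.42345 = 4.95162.
Mn per 12 O = 0.23387 × 4.95162 = 1.158.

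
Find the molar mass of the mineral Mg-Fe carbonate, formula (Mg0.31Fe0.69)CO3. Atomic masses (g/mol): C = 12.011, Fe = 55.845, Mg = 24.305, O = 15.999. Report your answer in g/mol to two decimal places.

M = 0.31*24.305 + 0.69*55.845 + 1*12.011 + 3*15.999

106.08 g/mol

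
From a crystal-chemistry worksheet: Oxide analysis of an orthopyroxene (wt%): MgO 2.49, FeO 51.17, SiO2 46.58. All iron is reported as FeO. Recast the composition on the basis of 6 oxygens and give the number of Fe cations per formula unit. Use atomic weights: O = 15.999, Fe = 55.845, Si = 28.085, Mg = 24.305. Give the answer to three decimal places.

1.838 Fe apfu

MgO (M=40.304): mol = 0.06178; Mg = 0.06178, O = 0.06178.
FeO (M=71.844): mol = 0.71224; Fe = 0.71224, O = 0.71224.
SiO2 (M=60.083): mol = 0.77526; Si = 0.77526, O = 1.55052.
ΣO = 2.32454; factor = 6/ΣO = 2.58116.
Fe apfu = 0.71224 × 2.58116 = 1.838.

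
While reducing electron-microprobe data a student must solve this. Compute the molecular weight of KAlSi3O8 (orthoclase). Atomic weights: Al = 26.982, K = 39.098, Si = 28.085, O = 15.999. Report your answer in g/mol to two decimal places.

278.33 g/mol

K: 1 × 39.098 = 39.0980
Al: 1 × 26.982 = 26.9820
Si: 3 × 28.085 = 84.2550
O: 8 × 15.999 = 127.9920
Summing the contributions gives the formula mass.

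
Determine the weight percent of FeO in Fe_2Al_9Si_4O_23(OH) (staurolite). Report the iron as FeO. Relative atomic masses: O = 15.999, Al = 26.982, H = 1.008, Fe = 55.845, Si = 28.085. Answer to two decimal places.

Molar mass of Fe_2Al_9Si_4O_23(OH) = 2×55.845 + 9×26.982 + 4×28.085 + 24×15.999 + 1×1.008 = 851.852 g/mol.
Each formula unit contains 2 Fe, equivalent to 2/1 = 2.0000 mol FeO.
M(FeO) = 1×55.845 + 1×15.999 = 71.844 g/mol.
Mass of FeO per formula unit = 2.0000 × 71.844 = 143.688 g.
FeO wt% = 143.688 / 851.852 × 100 = 16.87%.

16.87 wt%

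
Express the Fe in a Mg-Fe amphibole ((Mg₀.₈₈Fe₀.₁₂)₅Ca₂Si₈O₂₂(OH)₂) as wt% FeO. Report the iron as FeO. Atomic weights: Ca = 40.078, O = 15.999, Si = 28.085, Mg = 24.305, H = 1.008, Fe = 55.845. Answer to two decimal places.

5.19 wt%

Formula mass = 831.277 g/mol.
0.60 Fe → 0.6000 mol FeO per formula unit; M(FeO) = 71.844, so FeO mass = 43.106 g.
43.106/831.277 × 100 = 5.19 wt%.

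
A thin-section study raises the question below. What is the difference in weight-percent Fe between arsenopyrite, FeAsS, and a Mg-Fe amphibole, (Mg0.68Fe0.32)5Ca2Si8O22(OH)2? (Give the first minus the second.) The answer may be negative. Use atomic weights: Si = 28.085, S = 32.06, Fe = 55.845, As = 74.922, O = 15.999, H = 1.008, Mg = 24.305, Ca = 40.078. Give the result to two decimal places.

M(FeAsS) = 162.827 g/mol, so wt% Fe = 55.845/162.827 × 100 = 34.30%.
M((Mg0.68Fe0.32)5Ca2Si8O22(OH)2) = 862.817 g/mol, so wt% Fe = 89.352/862.817 × 100 = 10.36%.
34.30 − 10.36 = 23.94 pp.

23.94 percentage points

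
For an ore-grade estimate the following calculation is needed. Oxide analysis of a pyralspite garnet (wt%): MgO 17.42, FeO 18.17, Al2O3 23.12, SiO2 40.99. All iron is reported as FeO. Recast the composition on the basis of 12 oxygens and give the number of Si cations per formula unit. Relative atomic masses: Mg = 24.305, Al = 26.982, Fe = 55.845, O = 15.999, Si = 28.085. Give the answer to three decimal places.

2.999 Si apfu

MgO (M=40.304): mol = 0.43222; Mg = 0.43222, O = 0.43222.
FeO (M=71.844): mol = 0.25291; Fe = 0.25291, O = 0.25291.
Al2O3 (M=101.961): mol = 0.22675; Al = 0.45350, O = 0.68025.
SiO2 (M=60.083): mol = 0.68222; Si = 0.68222, O = 1.36444.
ΣO = 2.72982; factor = 12/ΣO = 4.39589.
Si apfu = 0.68222 × 4.39589 = 2.999.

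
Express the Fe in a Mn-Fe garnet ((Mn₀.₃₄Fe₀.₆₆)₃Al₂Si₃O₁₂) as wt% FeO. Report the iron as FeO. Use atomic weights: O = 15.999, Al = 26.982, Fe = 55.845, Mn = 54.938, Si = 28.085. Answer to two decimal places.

Molar mass of (Mn₀.₃₄Fe₀.₆₆)₃Al₂Si₃O₁₂ = 1.02*54.938 + 1.98*55.845 + 2*26.982 + 3*28.085 + 12*15.999 = 496.817 g/mol.
Each formula unit contains 1.98 Fe, equivalent to 1.98/1 = 1.9800 mol FeO.
M(FeO) = 1×55.845 + 1×15.999 = 71.844 g/mol.
Mass of FeO per formula unit = 1.9800 × 71.844 = 142.251 g.
FeO wt% = 142.251 / 496.817 × 100 = 28.63%.

28.63 wt%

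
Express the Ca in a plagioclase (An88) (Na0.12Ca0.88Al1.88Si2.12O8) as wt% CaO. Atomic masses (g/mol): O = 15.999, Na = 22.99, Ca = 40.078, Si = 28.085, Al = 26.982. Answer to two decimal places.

17.86 wt%

Molar mass of Na0.12Ca0.88Al1.88Si2.12O8 = 0.12×22.99 + 0.88×40.078 + 1.88×26.982 + 2.12×28.085 + 8×15.999 = 276.286 g/mol.
Each formula unit contains 0.88 Ca, equivalent to 0.88/1 = 0.8800 mol CaO.
M(CaO) = 1×40.078 + 1×15.999 = 56.077 g/mol.
Mass of CaO per formula unit = 0.8800 × 56.077 = 49.348 g.
CaO wt% = 49.348 / 276.286 × 100 = 17.86%.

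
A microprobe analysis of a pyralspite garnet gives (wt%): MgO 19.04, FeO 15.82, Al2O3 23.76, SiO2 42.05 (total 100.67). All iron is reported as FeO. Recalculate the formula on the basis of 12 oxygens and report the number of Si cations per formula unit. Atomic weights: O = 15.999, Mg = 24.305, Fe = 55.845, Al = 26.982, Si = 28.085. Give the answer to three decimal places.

3.009 Si apfu

19.04 wt% MgO ÷ 40.304 g/mol = 0.47241 mol, giving 0.47241 Mg and 0.47241 O.
15.82 wt% FeO ÷ 71.844 g/mol = 0.22020 mol, giving 0.22020 Fe and 0.22020 O.
23.76 wt% Al2O3 ÷ 101.961 g/mol = 0.23303 mol, giving 0.46606 Al and 0.69909 O.
42.05 wt% SiO2 ÷ 60.083 g/mol = 0.69987 mol, giving 0.69987 Si and 1.39974 O.
Oxygen sums to 2.79144; scaling by 12/2.79144 = 4.29886 puts the formula on 12 O.
Si: 0.69987 × 4.29886 = 3.009 atoms per formula unit.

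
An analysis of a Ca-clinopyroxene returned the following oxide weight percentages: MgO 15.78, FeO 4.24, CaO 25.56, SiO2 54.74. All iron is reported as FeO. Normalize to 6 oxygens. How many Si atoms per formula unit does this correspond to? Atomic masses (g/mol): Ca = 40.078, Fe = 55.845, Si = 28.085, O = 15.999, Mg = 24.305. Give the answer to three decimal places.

2.003 Si apfu

MgO: 15.78/40.304 = 0.39152 mol → 0.39152 mol Mg, 0.39152 mol O.
FeO: 4.24/71.844 = 0.05902 mol → 0.05902 mol Fe, 0.05902 mol O.
CaO: 25.56/56.077 = 0.45580 mol → 0.45580 mol Ca, 0.45580 mol O.
SiO2: 54.74/60.083 = 0.91107 mol → 0.91107 mol Si, 1.82214 mol O.
Total oxygen = 2.72848 mol. Normalization factor = 6/2.72848 = 2.19903.
Si per 6 O = 0.91107 × 2.19903 = 2.003.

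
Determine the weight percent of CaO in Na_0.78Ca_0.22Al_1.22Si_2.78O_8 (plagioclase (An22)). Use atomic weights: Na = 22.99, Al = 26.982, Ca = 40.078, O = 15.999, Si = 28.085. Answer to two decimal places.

M(Na_0.78Ca_0.22Al_1.22Si_2.78O_8) = 265.736 g/mol; M(CaO) = 56.077 g/mol.
Moles CaO per formula unit = 0.22 Ca ÷ 1 = 0.2200.
CaO fraction = (0.2200 × 56.077) / 265.736 = 12.337/265.736 = 0.0464.

4.64 wt%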